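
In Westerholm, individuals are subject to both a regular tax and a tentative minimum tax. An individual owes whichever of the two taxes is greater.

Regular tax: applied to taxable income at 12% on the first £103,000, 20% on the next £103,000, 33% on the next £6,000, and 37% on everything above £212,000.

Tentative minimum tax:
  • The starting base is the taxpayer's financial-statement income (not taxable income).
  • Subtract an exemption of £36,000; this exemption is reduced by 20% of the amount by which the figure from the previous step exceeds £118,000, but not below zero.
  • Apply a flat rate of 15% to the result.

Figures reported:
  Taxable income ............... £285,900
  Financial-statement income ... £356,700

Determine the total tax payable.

Tentative minimum tax:
  Base (financial-statement income): £356,700
  Exemption: 20% × (£356,700 − £118,000) = £47,740 ≥ £36,000, so the exemption is fully phased out
  Base: £356,700 − £0 = £356,700
  £356,700 × 15% = £53,505

Regular tax:
  £103,000 × 12% = £12,360
  £103,000 × 20% = £20,600
  £6,000 × 33% = £1,980
  £73,900 × 37% = £27,343
  → £62,283

£62,283 > £53,505, so the regular tax governs.

£62,283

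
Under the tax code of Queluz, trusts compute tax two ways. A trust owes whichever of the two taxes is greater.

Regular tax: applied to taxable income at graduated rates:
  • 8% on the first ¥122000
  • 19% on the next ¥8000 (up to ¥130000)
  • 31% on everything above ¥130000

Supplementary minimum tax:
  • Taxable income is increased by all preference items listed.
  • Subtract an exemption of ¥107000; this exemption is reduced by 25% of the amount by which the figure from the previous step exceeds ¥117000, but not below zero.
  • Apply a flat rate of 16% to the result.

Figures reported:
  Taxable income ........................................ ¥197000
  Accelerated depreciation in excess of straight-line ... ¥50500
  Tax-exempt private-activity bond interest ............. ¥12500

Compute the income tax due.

¥32050

Regular tax:
  ¥122000 × 8% = ¥9760
  ¥8000 × 19% = ¥1520
  ¥67000 × 31% = ¥20770
  → ¥32050

Supplementary minimum tax:
  Adjusted income: ¥197000 + ¥50500 + ¥12500 = ¥260000
  Exemption: ¥107000 − 25% × (¥260000 − ¥117000) = ¥107000 − ¥35750 = ¥71250
  Base: ¥260000 − ¥71250 = ¥188750
  ¥188750 × 16% = ¥30200

¥32050 > ¥30200, so the regular tax governs.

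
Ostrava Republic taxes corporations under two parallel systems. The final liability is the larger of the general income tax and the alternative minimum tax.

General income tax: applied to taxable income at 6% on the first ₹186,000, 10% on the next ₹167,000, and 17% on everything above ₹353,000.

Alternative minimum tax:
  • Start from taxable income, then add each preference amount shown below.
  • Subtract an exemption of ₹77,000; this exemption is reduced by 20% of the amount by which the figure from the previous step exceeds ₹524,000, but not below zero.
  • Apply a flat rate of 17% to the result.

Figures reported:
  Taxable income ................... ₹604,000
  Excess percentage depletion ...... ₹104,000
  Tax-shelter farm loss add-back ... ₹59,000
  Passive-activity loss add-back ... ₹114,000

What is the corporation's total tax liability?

₹148,818

General income tax:
  ₹186,000 × 6% = ₹11,160
  ₹167,000 × 10% = ₹16,700
  ₹251,000 × 17% = ₹42,670
  → ₹70,530

Alternative minimum tax:
  Adjusted income: ₹604,000 + ₹104,000 + ₹59,000 + ₹114,000 = ₹881,000
  Exemption: ₹77,000 − 20% × (₹881,000 − ₹524,000) = ₹77,000 − ₹71,400 = ₹5,600
  Base: ₹881,000 − ₹5,600 = ₹875,400
  ₹875,400 × 17% = ₹148,818

₹148,818 > ₹70,530, so the alternative minimum tax is the binding amount.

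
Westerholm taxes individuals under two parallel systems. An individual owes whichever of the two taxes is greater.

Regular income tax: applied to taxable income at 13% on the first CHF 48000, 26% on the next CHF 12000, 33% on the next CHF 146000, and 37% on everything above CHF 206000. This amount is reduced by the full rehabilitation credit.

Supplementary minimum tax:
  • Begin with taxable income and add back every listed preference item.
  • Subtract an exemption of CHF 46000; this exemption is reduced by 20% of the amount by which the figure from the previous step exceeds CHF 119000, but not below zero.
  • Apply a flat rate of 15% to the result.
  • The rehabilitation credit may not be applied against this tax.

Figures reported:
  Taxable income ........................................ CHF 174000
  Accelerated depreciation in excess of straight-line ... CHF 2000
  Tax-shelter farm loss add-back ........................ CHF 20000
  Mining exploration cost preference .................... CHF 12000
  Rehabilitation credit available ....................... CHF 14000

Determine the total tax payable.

CHF 32980

Supplementary minimum tax:
  Adjusted income: CHF 174000 + CHF 2000 + CHF 20000 + CHF 12000 = CHF 208000
  Exemption: CHF 46000 − 20% × (CHF 208000 − CHF 119000) = CHF 46000 − CHF 17800 = CHF 28200
  Base: CHF 208000 − CHF 28200 = CHF 179800
  CHF 179800 × 15% = CHF 26970

Regular income tax:
  CHF 48000 × 13% = CHF 6240
  CHF 12000 × 26% = CHF 3120
  CHF 114000 × 33% = CHF 37620
  → CHF 46980
  Less rehabilitation credit CHF 14000 → CHF 32980

CHF 32980 > CHF 26970, so the regular income tax governs.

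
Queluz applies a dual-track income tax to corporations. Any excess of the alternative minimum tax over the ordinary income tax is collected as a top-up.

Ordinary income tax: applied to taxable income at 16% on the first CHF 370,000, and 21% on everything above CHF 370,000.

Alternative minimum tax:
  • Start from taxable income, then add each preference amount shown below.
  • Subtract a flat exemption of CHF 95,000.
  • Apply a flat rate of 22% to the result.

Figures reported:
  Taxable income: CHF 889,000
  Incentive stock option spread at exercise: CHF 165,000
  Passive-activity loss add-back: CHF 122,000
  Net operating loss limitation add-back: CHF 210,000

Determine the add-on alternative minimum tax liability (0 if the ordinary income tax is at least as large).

CHF 115,830

Ordinary income tax:
  CHF 370,000 × 16% = CHF 59,200
  CHF 519,000 × 21% = CHF 108,990
  → CHF 168,190

Alternative minimum tax:
  Adjusted income: CHF 889,000 + CHF 165,000 + CHF 122,000 + CHF 210,000 = CHF 1,386,000
  Less exemption CHF 95,000 → base CHF 1,291,000
  CHF 1,291,000 × 22% = CHF 284,020

Excess of alternative minimum tax over ordinary income tax: CHF 284,020 − CHF 168,190 = CHF 115,830.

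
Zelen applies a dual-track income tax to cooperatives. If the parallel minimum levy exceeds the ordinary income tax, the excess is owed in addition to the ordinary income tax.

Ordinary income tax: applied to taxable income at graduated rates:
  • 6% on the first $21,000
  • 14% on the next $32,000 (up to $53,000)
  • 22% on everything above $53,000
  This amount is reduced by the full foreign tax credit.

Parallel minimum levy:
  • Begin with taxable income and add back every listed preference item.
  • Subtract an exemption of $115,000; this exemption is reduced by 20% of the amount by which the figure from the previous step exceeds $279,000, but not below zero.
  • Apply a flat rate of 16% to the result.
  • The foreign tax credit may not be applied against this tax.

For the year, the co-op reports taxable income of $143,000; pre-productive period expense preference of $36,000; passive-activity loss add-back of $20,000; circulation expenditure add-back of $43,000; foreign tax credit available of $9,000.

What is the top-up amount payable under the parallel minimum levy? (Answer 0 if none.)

Ordinary income tax:
  $21,000 × 6% = $1,260
  $32,000 × 14% = $4,480
  $90,000 × 22% = $19,800
  → $25,540
  Less foreign tax credit $9,000 → $16,540

Parallel minimum levy:
  Adjusted income: $143,000 + $36,000 + $20,000 + $43,000 = $242,000
  Exemption: $242,000 ≤ $279,000, so full $115,000 applies
  Base: $242,000 − $115,000 = $127,000
  $127,000 × 16% = $20,320

Excess of parallel minimum levy over ordinary income tax: $20,320 − $16,540 = $3,780.

$3,780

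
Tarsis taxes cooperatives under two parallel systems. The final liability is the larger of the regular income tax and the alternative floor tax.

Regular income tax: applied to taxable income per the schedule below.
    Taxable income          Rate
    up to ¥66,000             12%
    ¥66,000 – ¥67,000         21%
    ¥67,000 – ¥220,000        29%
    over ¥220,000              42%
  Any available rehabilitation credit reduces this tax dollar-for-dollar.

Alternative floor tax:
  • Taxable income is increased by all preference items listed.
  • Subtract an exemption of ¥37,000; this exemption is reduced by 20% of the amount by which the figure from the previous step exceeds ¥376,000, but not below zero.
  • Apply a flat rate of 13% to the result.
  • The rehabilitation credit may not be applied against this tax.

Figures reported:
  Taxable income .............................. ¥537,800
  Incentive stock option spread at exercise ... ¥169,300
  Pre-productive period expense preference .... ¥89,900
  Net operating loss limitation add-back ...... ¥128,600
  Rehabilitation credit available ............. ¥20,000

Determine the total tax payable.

¥165,976

Alternative floor tax:
  Adjusted income: ¥537,800 + ¥169,300 + ¥89,900 + ¥128,600 = ¥925,600
  Exemption: 20% × (¥925,600 − ¥376,000) = ¥109,920 ≥ ¥37,000, so the exemption is fully phased out
  Base: ¥925,600 − ¥0 = ¥925,600
  ¥925,600 × 13% = ¥120,328

Regular income tax:
  ¥66,000 × 12% = ¥7,920
  ¥1,000 × 21% = ¥210
  ¥153,000 × 29% = ¥44,370
  ¥317,800 × 42% = ¥133,476
  → ¥185,976
  Less rehabilitation credit ¥20,000 → ¥165,976

¥165,976 > ¥120,328, so the regular income tax governs.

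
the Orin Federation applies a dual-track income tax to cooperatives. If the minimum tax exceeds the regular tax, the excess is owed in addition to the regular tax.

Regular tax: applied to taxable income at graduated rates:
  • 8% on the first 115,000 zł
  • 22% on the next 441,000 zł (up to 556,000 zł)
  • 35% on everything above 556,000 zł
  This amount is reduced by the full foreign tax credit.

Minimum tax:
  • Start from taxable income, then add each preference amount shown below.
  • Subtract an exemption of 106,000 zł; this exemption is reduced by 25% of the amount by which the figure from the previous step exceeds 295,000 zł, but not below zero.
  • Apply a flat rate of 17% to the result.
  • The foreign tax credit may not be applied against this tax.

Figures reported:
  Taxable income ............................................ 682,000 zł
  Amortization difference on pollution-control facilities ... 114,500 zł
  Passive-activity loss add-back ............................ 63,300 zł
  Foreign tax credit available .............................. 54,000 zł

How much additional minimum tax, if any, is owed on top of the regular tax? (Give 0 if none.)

49,846 zł

Minimum tax:
  Adjusted income: 682,000 zł + 114,500 zł + 63,300 zł = 859,800 zł
  Exemption: 25% × (859,800 zł − 295,000 zł) = 141,200 zł ≥ 106,000 zł, so the exemption is fully phased out
  Base: 859,800 zł − 0 zł = 859,800 zł
  859,800 zł × 17% = 146,166 zł

Regular tax:
  115,000 zł × 8% = 9,200 zł
  441,000 zł × 22% = 97,020 zł
  126,000 zł × 35% = 44,100 zł
  → 150,320 zł
  Less foreign tax credit 54,000 zł → 96,320 zł

Excess of minimum tax over regular tax: 146,166 zł − 96,320 zł = 49,846 zł.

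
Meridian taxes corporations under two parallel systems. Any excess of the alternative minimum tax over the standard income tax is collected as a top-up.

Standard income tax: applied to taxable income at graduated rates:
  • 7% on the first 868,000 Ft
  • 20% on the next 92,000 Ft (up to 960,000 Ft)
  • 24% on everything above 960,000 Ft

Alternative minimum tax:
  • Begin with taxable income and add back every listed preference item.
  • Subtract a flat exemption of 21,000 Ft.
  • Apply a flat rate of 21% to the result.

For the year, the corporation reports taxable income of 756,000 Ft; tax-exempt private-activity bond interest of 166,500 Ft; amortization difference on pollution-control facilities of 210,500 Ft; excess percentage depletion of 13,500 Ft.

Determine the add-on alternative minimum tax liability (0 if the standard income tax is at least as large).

183,435 Ft

Alternative minimum tax:
  Adjusted income: 756,000 Ft + 166,500 Ft + 210,500 Ft + 13,500 Ft = 1,146,500 Ft
  Less exemption 21,000 Ft → base 1,125,500 Ft
  1,125,500 Ft × 21% = 236,355 Ft

Standard income tax:
  756,000 Ft × 7% = 52,920 Ft

Excess of alternative minimum tax over standard income tax: 236,355 Ft − 52,920 Ft = 183,435 Ft.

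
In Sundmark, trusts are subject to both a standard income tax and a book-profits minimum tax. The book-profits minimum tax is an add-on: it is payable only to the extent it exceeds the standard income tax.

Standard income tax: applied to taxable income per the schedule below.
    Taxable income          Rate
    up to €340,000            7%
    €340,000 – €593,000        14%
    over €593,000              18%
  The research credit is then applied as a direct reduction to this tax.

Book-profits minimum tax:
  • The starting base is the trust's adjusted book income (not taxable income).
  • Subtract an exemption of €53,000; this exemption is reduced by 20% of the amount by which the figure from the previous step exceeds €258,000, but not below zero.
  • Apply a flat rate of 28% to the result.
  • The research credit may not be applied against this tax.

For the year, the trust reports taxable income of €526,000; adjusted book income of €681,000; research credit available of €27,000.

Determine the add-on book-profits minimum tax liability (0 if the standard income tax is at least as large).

Standard income tax:
  €340,000 × 7% = €23,800
  €186,000 × 14% = €26,040
  → €49,840
  Less research credit €27,000 → €22,840

Book-profits minimum tax:
  Base (adjusted book income): €681,000
  Exemption: 20% × (€681,000 − €258,000) = €84,600 ≥ €53,000, so the exemption is fully phased out
  Base: €681,000 − €0 = €681,000
  €681,000 × 28% = €190,680

Excess of book-profits minimum tax over standard income tax: €190,680 − €22,840 = €167,840.

€167,840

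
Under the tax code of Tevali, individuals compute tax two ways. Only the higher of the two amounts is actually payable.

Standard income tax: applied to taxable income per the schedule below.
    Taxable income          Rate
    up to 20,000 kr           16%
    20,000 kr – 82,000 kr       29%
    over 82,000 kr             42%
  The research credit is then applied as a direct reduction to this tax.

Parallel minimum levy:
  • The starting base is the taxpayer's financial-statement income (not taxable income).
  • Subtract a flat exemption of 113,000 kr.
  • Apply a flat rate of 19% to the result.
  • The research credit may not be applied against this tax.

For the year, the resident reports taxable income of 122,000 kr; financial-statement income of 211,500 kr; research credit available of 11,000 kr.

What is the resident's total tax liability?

Parallel minimum levy:
  Base (financial-statement income): 211,500 kr
  Less exemption 113,000 kr → base 98,500 kr
  98,500 kr × 19% = 18,715 kr

Standard income tax:
  20,000 kr × 16% = 3,200 kr
  62,000 kr × 29% = 17,980 kr
  40,000 kr × 42% = 16,800 kr
  → 37,980 kr
  Less research credit 11,000 kr → 26,980 kr

26,980 kr > 18,715 kr, so the standard income tax governs.

26,980 kr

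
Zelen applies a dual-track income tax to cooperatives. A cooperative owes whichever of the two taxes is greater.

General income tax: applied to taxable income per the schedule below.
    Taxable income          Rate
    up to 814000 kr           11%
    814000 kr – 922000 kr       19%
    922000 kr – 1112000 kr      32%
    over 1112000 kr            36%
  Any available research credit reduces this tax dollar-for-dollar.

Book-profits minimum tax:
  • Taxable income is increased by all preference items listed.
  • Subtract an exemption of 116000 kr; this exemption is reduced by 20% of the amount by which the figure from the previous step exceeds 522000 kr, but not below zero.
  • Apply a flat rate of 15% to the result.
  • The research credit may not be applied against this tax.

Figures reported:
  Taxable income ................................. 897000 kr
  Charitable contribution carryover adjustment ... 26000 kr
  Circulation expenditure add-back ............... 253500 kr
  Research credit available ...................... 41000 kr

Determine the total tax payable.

176475 kr

Book-profits minimum tax:
  Adjusted income: 897000 kr + 26000 kr + 253500 kr = 1176500 kr
  Exemption: 20% × (1176500 kr − 522000 kr) = 130900 kr ≥ 116000 kr, so the exemption is fully phased out
  Base: 1176500 kr − 0 kr = 1176500 kr
  1176500 kr × 15% = 176475 kr

General income tax:
  814000 kr × 11% = 89540 kr
  83000 kr × 19% = 15770 kr
  → 105310 kr
  Less research credit 41000 kr → 64310 kr

176475 kr > 64310 kr, so the book-profits minimum tax is the binding amount.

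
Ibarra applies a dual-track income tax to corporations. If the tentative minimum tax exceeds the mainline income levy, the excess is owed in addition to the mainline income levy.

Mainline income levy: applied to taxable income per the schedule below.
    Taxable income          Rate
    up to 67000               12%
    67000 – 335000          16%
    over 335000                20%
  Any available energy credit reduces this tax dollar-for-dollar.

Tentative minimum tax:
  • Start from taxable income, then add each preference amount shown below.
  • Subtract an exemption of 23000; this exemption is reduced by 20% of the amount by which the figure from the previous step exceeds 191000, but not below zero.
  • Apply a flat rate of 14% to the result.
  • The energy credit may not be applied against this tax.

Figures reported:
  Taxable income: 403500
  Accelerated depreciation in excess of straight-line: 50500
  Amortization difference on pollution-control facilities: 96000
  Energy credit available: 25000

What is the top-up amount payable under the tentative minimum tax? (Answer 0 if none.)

Mainline income levy:
  67000 × 12% = 8040
  268000 × 16% = 42880
  68500 × 20% = 13700
  → 64620
  Less energy credit 25000 → 39620

Tentative minimum tax:
  Adjusted income: 403500 + 50500 + 96000 = 550000
  Exemption: 20% × (550000 − 191000) = 71800 ≥ 23000, so the exemption is fully phased out
  Base: 550000 − 0 = 550000
  550000 × 14% = 77000

Excess of tentative minimum tax over mainline income levy: 77000 − 39620 = 37380.

37380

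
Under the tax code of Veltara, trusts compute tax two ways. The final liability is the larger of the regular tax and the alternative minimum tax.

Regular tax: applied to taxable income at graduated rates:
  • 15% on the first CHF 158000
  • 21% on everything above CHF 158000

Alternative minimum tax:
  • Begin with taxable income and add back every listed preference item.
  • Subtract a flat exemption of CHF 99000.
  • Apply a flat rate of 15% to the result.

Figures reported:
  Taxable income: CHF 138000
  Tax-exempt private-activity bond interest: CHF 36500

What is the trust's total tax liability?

Regular tax:
  CHF 138000 × 15% = CHF 20700

Alternative minimum tax:
  Adjusted income: CHF 138000 + CHF 36500 = CHF 174500
  Less exemption CHF 99000 → base CHF 75500
  CHF 75500 × 15% = CHF 11325

CHF 20700 > CHF 11325, so the regular tax governs.

CHF 20700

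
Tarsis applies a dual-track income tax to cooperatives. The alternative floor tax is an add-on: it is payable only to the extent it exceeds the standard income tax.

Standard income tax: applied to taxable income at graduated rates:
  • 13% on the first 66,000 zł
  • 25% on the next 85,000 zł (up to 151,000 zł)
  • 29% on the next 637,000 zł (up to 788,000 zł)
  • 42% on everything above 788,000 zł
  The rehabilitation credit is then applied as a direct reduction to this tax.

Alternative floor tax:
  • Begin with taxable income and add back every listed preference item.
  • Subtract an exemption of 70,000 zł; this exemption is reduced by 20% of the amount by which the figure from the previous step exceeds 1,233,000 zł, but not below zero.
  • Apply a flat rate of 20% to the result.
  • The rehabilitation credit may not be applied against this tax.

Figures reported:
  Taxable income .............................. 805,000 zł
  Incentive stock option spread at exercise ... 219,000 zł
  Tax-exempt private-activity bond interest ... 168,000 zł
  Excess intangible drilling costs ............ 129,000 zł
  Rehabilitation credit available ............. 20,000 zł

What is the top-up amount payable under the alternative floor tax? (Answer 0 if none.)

Alternative floor tax:
  Adjusted income: 805,000 zł + 219,000 zł + 168,000 zł + 129,000 zł = 1,321,000 zł
  Exemption: 70,000 zł − 20% × (1,321,000 zł − 1,233,000 zł) = 70,000 zł − 17,600 zł = 52,400 zł
  Base: 1,321,000 zł − 52,400 zł = 1,268,600 zł
  1,268,600 zł × 20% = 253,720 zł

Standard income tax:
  66,000 zł × 13% = 8,580 zł
  85,000 zł × 25% = 21,250 zł
  637,000 zł × 29% = 184,730 zł
  17,000 zł × 42% = 7,140 zł
  → 221,700 zł
  Less rehabilitation credit 20,000 zł → 201,700 zł

Excess of alternative floor tax over standard income tax: 253,720 zł − 201,700 zł = 52,020 zł.

52,020 zł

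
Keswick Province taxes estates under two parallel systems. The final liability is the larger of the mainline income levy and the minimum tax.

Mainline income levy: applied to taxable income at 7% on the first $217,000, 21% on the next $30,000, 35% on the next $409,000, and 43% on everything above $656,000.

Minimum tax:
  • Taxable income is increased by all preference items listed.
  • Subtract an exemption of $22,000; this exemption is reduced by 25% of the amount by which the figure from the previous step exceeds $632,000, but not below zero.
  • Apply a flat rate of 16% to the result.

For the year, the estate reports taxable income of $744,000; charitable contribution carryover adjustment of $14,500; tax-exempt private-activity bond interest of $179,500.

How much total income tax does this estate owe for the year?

$202,480

Mainline income levy:
  $217,000 × 7% = $15,190
  $30,000 × 21% = $6,300
  $409,000 × 35% = $143,150
  $88,000 × 43% = $37,840
  → $202,480

Minimum tax:
  Adjusted income: $744,000 + $14,500 + $179,500 = $938,000
  Exemption: 25% × ($938,000 − $632,000) = $76,500 ≥ $22,000, so the exemption is fully phased out
  Base: $938,000 − $0 = $938,000
  $938,000 × 16% = $150,080

$202,480 > $150,080, so the mainline income levy governs.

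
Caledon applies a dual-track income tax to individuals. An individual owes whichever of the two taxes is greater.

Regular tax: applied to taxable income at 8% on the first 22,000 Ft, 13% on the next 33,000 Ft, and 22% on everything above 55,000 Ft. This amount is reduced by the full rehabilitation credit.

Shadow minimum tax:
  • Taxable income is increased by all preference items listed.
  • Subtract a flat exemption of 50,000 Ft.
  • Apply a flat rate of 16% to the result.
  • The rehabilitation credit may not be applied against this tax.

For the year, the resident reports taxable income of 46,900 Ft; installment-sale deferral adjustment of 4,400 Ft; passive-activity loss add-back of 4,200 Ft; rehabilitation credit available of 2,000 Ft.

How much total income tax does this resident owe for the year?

Regular tax:
  22,000 Ft × 8% = 1,760 Ft
  24,900 Ft × 13% = 3,237 Ft
  → 4,997 Ft
  Less rehabilitation credit 2,000 Ft → 2,997 Ft

Shadow minimum tax:
  Adjusted income: 46,900 Ft + 4,400 Ft + 4,200 Ft = 55,500 Ft
  Less exemption 50,000 Ft → base 5,500 Ft
  5,500 Ft × 16% = 880 Ft

2,997 Ft > 880 Ft, so the regular tax governs.

2,997 Ft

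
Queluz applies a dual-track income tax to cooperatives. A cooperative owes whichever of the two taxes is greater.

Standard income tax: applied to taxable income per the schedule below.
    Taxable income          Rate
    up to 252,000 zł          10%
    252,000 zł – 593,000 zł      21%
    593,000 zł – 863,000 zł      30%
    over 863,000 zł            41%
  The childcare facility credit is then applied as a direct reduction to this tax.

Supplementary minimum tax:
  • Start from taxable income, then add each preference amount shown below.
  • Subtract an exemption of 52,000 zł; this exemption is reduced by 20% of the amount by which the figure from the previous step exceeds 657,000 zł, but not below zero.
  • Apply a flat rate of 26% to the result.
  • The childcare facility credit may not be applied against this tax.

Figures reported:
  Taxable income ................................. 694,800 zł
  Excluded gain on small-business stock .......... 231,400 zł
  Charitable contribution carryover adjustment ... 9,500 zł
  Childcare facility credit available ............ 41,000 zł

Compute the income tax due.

243,282 zł

Standard income tax:
  252,000 zł × 10% = 25,200 zł
  341,000 zł × 21% = 71,610 zł
  101,800 zł × 30% = 30,540 zł
  → 127,350 zł
  Less childcare facility credit 41,000 zł → 86,350 zł

Supplementary minimum tax:
  Adjusted income: 694,800 zł + 231,400 zł + 9,500 zł = 935,700 zł
  Exemption: 20% × (935,700 zł − 657,000 zł) = 55,740 zł ≥ 52,000 zł, so the exemption is fully phased out
  Base: 935,700 zł − 0 zł = 935,700 zł
  935,700 zł × 26% = 243,282 zł

243,282 zł > 86,350 zł, so the supplementary minimum tax is the binding amount.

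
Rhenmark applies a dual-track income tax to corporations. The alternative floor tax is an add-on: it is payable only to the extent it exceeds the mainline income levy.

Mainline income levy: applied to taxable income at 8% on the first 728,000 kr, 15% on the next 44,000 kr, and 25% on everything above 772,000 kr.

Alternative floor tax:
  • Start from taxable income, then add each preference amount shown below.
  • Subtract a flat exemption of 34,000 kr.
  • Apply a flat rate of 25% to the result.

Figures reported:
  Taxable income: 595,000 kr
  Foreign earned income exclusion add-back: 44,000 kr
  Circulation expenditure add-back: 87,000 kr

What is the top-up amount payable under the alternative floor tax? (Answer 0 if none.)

125,400 kr

Alternative floor tax:
  Adjusted income: 595,000 kr + 44,000 kr + 87,000 kr = 726,000 kr
  Less exemption 34,000 kr → base 692,000 kr
  692,000 kr × 25% = 173,000 kr

Mainline income levy:
  595,000 kr × 8% = 47,600 kr

Excess of alternative floor tax over mainline income levy: 173,000 kr − 47,600 kr = 125,400 kr.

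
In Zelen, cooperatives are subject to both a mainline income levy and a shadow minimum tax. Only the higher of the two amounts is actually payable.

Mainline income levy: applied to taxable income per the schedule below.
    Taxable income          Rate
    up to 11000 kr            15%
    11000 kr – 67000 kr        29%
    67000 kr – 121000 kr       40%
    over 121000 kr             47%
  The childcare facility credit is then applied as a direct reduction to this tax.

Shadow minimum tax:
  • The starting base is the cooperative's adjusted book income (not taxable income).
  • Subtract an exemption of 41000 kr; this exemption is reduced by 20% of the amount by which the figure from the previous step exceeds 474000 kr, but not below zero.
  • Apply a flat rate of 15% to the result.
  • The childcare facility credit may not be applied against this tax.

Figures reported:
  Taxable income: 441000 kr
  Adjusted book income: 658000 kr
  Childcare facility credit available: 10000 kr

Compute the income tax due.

Mainline income levy:
  11000 kr × 15% = 1650 kr
  56000 kr × 29% = 16240 kr
  54000 kr × 40% = 21600 kr
  320000 kr × 47% = 150400 kr
  → 189890 kr
  Less childcare facility credit 10000 kr → 179890 kr

Shadow minimum tax:
  Base (adjusted book income): 658000 kr
  Exemption: 41000 kr − 20% × (658000 kr − 474000 kr) = 41000 kr − 36800 kr = 4200 kr
  Base: 658000 kr − 4200 kr = 653800 kr
  653800 kr × 15% = 98070 kr

179890 kr > 98070 kr, so the mainline income levy governs.

179890 kr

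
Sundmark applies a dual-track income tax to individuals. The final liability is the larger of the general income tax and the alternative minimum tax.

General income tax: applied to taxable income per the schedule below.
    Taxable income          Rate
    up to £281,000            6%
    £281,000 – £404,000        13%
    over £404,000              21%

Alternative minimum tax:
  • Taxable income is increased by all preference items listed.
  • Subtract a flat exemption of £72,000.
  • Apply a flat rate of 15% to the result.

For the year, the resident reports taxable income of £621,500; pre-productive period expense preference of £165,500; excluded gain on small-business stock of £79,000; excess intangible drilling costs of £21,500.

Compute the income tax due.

General income tax:
  £281,000 × 6% = £16,860
  £123,000 × 13% = £15,990
  £217,500 × 21% = £45,675
  → £78,525

Alternative minimum tax:
  Adjusted income: £621,500 + £165,500 + £79,000 + £21,500 = £887,500
  Less exemption £72,000 → base £815,500
  £815,500 × 15% = £122,325

£122,325 > £78,525, so the alternative minimum tax is the binding amount.

£122,325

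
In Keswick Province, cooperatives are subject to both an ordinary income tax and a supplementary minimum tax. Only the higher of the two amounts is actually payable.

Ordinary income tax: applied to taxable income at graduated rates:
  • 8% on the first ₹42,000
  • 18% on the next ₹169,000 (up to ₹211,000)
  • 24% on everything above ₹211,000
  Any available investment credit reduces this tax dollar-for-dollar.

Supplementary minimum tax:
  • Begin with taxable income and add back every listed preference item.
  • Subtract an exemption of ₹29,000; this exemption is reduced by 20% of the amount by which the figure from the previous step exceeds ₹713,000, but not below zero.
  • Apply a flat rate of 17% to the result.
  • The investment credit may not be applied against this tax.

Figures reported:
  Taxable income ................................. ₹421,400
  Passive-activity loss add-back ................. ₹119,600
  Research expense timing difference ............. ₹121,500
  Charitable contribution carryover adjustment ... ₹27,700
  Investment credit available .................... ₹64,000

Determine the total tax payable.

₹112,404

Ordinary income tax:
  ₹42,000 × 8% = ₹3,360
  ₹169,000 × 18% = ₹30,420
  ₹210,400 × 24% = ₹50,496
  → ₹84,276
  Less investment credit ₹64,000 → ₹20,276

Supplementary minimum tax:
  Adjusted income: ₹421,400 + ₹119,600 + ₹121,500 + ₹27,700 = ₹690,200
  Exemption: ₹690,200 ≤ ₹713,000, so full ₹29,000 applies
  Base: ₹690,200 − ₹29,000 = ₹661,200
  ₹661,200 × 17% = ₹112,404

₹112,404 > ₹20,276, so the supplementary minimum tax is the binding amount.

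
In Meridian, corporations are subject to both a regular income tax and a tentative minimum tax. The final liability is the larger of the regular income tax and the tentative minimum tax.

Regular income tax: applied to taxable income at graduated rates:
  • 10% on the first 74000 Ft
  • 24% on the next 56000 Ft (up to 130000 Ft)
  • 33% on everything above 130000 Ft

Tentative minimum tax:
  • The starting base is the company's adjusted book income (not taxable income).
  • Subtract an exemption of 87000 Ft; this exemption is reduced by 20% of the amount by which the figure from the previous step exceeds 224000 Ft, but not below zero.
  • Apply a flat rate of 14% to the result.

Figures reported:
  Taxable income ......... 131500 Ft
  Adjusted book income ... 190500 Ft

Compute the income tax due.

21335 Ft

Tentative minimum tax:
  Base (adjusted book income): 190500 Ft
  Exemption: 190500 Ft ≤ 224000 Ft, so full 87000 Ft applies
  Base: 190500 Ft − 87000 Ft = 103500 Ft
  103500 Ft × 14% = 14490 Ft

Regular income tax:
  74000 Ft × 10% = 7400 Ft
  56000 Ft × 24% = 13440 Ft
  1500 Ft × 33% = 495 Ft
  → 21335 Ft

21335 Ft > 14490 Ft, so the regular income tax governs.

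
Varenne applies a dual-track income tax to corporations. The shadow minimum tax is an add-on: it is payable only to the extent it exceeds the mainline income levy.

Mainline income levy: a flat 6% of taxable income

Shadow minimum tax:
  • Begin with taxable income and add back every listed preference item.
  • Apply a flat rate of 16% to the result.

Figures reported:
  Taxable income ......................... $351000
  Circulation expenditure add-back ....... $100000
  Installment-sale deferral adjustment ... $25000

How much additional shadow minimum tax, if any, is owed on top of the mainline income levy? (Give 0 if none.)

$55100

Shadow minimum tax:
  Adjusted income: $351000 + $100000 + $25000 = $476000
  $476000 × 16% = $76160

Mainline income levy:
  $351000 × 6% = $21060

Excess of shadow minimum tax over mainline income levy: $76160 − $21060 = $55100.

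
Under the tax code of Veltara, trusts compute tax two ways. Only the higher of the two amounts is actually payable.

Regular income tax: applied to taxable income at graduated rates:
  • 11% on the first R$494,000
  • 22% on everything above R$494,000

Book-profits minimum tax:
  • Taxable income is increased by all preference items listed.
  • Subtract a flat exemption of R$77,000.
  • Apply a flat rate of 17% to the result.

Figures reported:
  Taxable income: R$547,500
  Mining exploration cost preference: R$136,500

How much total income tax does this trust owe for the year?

R$103,190

Regular income tax:
  R$494,000 × 11% = R$54,340
  R$53,500 × 22% = R$11,770
  → R$66,110

Book-profits minimum tax:
  Adjusted income: R$547,500 + R$136,500 = R$684,000
  Less exemption R$77,000 → base R$607,000
  R$607,000 × 17% = R$103,190

R$103,190 > R$66,110, so the book-profits minimum tax is the binding amount.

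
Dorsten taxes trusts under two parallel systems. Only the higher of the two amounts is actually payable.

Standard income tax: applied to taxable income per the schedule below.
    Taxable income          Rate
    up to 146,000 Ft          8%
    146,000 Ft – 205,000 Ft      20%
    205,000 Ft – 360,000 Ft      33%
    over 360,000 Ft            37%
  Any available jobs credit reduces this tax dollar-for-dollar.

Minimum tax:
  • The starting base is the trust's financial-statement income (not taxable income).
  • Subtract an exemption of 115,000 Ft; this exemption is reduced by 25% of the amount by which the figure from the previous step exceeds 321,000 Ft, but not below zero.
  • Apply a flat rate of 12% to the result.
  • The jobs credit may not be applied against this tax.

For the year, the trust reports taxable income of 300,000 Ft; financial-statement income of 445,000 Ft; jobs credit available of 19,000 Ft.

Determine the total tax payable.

43,320 Ft

Standard income tax:
  146,000 Ft × 8% = 11,680 Ft
  59,000 Ft × 20% = 11,800 Ft
  95,000 Ft × 33% = 31,350 Ft
  → 54,830 Ft
  Less jobs credit 19,000 Ft → 35,830 Ft

Minimum tax:
  Base (financial-statement income): 445,000 Ft
  Exemption: 115,000 Ft − 25% × (445,000 Ft − 321,000 Ft) = 115,000 Ft − 31,000 Ft = 84,000 Ft
  Base: 445,000 Ft − 84,000 Ft = 361,000 Ft
  361,000 Ft × 12% = 43,320 Ft

43,320 Ft > 35,830 Ft, so the minimum tax is the binding amount.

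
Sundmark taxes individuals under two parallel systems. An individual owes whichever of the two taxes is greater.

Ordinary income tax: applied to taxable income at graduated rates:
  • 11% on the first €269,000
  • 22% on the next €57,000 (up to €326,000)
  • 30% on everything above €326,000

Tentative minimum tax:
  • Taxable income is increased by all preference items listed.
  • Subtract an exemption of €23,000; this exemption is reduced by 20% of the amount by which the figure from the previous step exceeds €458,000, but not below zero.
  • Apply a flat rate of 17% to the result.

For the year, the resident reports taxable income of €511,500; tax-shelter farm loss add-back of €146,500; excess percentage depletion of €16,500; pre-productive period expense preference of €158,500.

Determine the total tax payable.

€141,610

Tentative minimum tax:
  Adjusted income: €511,500 + €146,500 + €16,500 + €158,500 = €833,000
  Exemption: 20% × (€833,000 − €458,000) = €75,000 ≥ €23,000, so the exemption is fully phased out
  Base: €833,000 − €0 = €833,000
  €833,000 × 17% = €141,610

Ordinary income tax:
  €269,000 × 11% = €29,590
  €57,000 × 22% = €12,540
  €185,500 × 30% = €55,650
  → €97,780

€141,610 > €97,780, so the tentative minimum tax is the binding amount.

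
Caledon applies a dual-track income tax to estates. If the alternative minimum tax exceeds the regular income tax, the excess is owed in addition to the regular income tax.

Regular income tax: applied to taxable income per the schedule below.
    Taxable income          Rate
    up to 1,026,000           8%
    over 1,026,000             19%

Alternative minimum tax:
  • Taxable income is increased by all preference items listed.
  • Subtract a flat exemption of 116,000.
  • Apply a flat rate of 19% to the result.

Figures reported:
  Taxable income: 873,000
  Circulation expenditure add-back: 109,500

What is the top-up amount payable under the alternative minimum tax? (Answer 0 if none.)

Regular income tax:
  873,000 × 8% = 69,840

Alternative minimum tax:
  Adjusted income: 873,000 + 109,500 = 982,500
  Less exemption 116,000 → base 866,500
  866,500 × 19% = 164,635

Excess of alternative minimum tax over regular income tax: 164,635 − 69,840 = 94,795.

94,795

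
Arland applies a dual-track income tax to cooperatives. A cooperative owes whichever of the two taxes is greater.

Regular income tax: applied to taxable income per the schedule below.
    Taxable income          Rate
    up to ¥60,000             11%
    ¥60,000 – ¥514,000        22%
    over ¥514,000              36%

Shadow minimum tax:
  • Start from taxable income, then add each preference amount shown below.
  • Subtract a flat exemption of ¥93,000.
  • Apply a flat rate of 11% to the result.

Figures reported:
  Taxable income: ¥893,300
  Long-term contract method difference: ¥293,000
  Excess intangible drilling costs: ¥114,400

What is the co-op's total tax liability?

¥243,028

Shadow minimum tax:
  Adjusted income: ¥893,300 + ¥293,000 + ¥114,400 = ¥1,300,700
  Less exemption ¥93,000 → base ¥1,207,700
  ¥1,207,700 × 11% = ¥132,847

Regular income tax:
  ¥60,000 × 11% = ¥6,600
  ¥454,000 × 22% = ¥99,880
  ¥379,300 × 36% = ¥136,548
  → ¥243,028

¥243,028 > ¥132,847, so the regular income tax governs.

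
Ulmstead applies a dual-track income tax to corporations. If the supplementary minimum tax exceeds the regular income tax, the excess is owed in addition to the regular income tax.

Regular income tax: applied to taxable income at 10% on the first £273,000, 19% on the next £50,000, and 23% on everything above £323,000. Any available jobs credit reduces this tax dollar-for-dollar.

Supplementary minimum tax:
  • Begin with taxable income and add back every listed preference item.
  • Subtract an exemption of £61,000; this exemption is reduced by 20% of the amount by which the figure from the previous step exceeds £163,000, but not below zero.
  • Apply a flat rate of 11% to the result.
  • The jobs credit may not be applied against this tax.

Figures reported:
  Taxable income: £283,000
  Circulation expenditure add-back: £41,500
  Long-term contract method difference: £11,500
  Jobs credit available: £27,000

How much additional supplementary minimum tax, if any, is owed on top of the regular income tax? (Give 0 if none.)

£31,856

Supplementary minimum tax:
  Adjusted income: £283,000 + £41,500 + £11,500 = £336,000
  Exemption: £61,000 − 20% × (£336,000 − £163,000) = £61,000 − £34,600 = £26,400
  Base: £336,000 − £26,400 = £309,600
  £309,600 × 11% = £34,056

Regular income tax:
  £273,000 × 10% = £27,300
  £10,000 × 19% = £1,900
  → £29,200
  Less jobs credit £27,000 → £2,200

Excess of supplementary minimum tax over regular income tax: £34,056 − £2,200 = £31,856.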